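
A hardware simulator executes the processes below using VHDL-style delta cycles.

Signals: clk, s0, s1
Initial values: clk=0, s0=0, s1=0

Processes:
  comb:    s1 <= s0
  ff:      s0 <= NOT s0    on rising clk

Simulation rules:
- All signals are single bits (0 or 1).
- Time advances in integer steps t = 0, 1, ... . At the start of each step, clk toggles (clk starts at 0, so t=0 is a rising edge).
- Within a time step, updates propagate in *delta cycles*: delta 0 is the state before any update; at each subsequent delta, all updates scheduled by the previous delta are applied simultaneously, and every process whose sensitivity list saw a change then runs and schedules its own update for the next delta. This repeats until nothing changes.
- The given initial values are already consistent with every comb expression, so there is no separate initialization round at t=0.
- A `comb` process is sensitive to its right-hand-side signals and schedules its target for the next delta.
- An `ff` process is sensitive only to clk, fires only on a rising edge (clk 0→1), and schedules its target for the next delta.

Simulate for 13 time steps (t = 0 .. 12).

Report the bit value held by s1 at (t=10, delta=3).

[bits: clk,s0,s1]
t=0: Δ0=000 Δ1=100 Δ2=110 Δ3=111 | 3Δ
t=1: Δ0=111 Δ1=011 | 1Δ
t=2: Δ0=011 Δ1=111 Δ2=101 Δ3=100 | 3Δ
t=3: Δ0=100 Δ1=000 | 1Δ
t=4: Δ0=000 Δ1=100 Δ2=110 Δ3=111 | 3Δ
t=5: Δ0=111 Δ1=011 | 1Δ
t=6: Δ0=011 Δ1=111 Δ2=101 Δ3=100 | 3Δ
t=7: Δ0=100 Δ1=000 | 1Δ
t=8: Δ0=000 Δ1=100 Δ2=110 Δ3=111 | 3Δ
t=9: Δ0=111 Δ1=011 | 1Δ
t=10: Δ0=011 Δ1=111 Δ2=101 Δ3=100 | 3Δ
t=11: Δ0=100 Δ1=000 | 1Δ
t=12: Δ0=000 Δ1=100 Δ2=110 Δ3=111 | 3Δ

0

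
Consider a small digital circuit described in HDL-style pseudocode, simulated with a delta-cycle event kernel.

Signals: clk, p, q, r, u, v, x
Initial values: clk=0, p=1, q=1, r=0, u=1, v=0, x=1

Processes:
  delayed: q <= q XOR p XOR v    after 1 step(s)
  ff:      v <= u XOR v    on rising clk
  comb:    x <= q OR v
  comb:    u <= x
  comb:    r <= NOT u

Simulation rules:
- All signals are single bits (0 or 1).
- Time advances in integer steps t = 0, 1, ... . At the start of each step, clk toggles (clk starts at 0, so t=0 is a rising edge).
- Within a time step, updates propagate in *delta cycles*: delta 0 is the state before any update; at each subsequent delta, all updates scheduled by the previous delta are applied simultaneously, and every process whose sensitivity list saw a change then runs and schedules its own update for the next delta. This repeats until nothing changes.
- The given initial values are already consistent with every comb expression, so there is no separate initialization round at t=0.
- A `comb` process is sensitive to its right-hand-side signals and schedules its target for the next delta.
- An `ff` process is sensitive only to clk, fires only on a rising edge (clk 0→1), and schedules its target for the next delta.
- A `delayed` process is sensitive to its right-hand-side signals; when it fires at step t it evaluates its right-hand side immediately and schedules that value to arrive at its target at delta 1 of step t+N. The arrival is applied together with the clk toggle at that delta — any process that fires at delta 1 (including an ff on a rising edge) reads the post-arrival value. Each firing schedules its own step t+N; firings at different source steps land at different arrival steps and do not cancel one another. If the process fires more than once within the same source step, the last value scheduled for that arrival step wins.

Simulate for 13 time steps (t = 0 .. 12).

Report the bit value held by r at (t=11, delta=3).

t=0 Δ0: v=0 q=1 p=1 x=1 clk=0 r=0 u=1
  Δ1: clk:0→1
  Δ2: v:0→1
  (2Δ to stable)
t=1 Δ0: v=1 q=1 p=1 x=1 clk=1 r=0 u=1
  Δ1: clk:1→0
  (1Δ to stable)
t=2 Δ0: v=1 q=1 p=1 x=1 clk=0 r=0 u=1
  Δ1: clk:0→1
  Δ2: v:1→0
  (2Δ to stable)
t=3 Δ0: v=0 q=1 p=1 x=1 clk=1 r=0 u=1
  Δ1: q:1→0, clk:1→0
  Δ2: x:1→0
  Δ3: u:1→0
  Δ4: r:0→1
  (4Δ to stable)
t=4 Δ0: v=0 q=0 p=1 x=0 clk=0 r=1 u=0
  Δ1: q:0→1, clk:0→1
  Δ2: x:0→1
  Δ3: u:0→1
  Δ4: r:1→0
  (4Δ to stable)
t=5 Δ0: v=0 q=1 p=1 x=1 clk=1 r=0 u=1
  Δ1: q:1→0, clk:1→0
  Δ2: x:1→0
  Δ3: u:1→0
  Δ4: r:0→1
  (4Δ to stable)
t=6 Δ0: v=0 q=0 p=1 x=0 clk=0 r=1 u=0
  Δ1: q:0→1, clk:0→1
  Δ2: x:0→1
  Δ3: u:0→1
  Δ4: r:1→0
  (4Δ to stable)
t=7 Δ0: v=0 q=1 p=1 x=1 clk=1 r=0 u=1
  Δ1: q:1→0, clk:1→0
  Δ2: x:1→0
  Δ3: u:1→0
  Δ4: r:0→1
  (4Δ to stable)
t=8 Δ0: v=0 q=0 p=1 x=0 clk=0 r=1 u=0
  Δ1: q:0→1, clk:0→1
  Δ2: x:0→1
  Δ3: u:0→1
  Δ4: r:1→0
  (4Δ to stable)
t=9 Δ0: v=0 q=1 p=1 x=1 clk=1 r=0 u=1
  Δ1: q:1→0, clk:1→0
  Δ2: x:1→0
  Δ3: u:1→0
  Δ4: r:0→1
  (4Δ to stable)
t=10 Δ0: v=0 q=0 p=1 x=0 clk=0 r=1 u=0
  Δ1: q:0→1, clk:0→1
  Δ2: x:0→1
  Δ3: u:0→1
  Δ4: r:1→0
  (4Δ to stable)
t=11 Δ0: v=0 q=1 p=1 x=1 clk=1 r=0 u=1
  Δ1: q:1→0, clk:1→0
  Δ2: x:1→0
  Δ3: u:1→0
  Δ4: r:0→1
  (4Δ to stable)
t=12 Δ0: v=0 q=0 p=1 x=0 clk=0 r=1 u=0
  Δ1: q:0→1, clk:0→1
  Δ2: x:0→1
  Δ3: u:0→1
  Δ4: r:1→0
  (4Δ to stable)

0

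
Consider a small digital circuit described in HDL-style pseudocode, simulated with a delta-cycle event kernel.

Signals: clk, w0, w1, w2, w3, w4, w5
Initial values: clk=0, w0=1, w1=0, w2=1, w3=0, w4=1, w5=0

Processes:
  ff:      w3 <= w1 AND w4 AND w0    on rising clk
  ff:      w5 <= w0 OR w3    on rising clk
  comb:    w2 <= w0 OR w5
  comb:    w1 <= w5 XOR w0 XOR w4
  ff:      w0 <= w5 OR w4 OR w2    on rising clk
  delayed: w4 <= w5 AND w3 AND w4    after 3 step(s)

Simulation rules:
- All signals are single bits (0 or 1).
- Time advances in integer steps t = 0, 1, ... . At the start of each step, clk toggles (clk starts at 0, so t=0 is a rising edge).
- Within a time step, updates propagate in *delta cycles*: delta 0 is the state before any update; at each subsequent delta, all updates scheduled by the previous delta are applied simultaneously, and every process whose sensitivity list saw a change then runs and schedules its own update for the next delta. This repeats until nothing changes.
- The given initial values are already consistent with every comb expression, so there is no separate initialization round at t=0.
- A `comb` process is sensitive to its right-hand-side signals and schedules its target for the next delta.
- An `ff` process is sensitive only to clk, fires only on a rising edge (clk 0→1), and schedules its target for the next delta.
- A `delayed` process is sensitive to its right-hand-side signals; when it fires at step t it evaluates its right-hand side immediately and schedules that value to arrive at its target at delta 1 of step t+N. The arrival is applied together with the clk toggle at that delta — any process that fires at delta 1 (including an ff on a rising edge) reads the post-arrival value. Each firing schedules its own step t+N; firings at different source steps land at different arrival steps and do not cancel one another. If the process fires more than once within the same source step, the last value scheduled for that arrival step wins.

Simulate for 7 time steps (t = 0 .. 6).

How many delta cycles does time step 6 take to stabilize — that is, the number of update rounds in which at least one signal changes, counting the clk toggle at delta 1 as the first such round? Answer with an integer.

[bits: clk,w5,w3,w4,w0,w2,w1]
t=0: Δ0=0001110 Δ1=1001110 Δ2=1101110 Δ3=1101111 | 3Δ
t=1: Δ0=1101111 Δ1=0101111 | 1Δ
t=2: Δ0=0101111 Δ1=1101111 Δ2=1111111 | 2Δ
t=3: Δ0=1111111 Δ1=0110111 Δ2=0110110 | 2Δ
t=4: Δ0=0110110 Δ1=1110110 Δ2=1100110 | 2Δ
t=5: Δ0=1100110 Δ1=0101110 Δ2=0101111 | 2Δ
t=6: Δ0=0101111 Δ1=1100111 Δ2=1100110 | 2Δ

2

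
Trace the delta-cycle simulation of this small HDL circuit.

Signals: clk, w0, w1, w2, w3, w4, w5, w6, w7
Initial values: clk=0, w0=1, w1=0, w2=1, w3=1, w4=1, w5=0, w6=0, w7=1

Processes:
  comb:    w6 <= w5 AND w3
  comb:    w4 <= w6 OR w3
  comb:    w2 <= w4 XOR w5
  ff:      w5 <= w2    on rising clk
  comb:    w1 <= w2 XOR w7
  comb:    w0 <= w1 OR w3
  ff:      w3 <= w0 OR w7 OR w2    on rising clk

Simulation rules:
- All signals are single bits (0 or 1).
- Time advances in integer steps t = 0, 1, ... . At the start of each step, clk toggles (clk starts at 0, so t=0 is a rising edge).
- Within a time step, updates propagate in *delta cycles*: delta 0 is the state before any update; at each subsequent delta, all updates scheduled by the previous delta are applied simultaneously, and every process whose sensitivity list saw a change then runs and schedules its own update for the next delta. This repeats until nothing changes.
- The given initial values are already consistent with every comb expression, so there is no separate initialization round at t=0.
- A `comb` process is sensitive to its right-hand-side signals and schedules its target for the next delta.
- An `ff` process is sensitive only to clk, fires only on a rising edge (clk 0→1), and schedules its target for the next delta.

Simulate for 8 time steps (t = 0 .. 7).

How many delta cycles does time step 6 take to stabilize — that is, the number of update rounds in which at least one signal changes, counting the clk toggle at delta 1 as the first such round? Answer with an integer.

4

[bits: w1,w0,clk,w6,w7,w5,w2,w4,w3]
t=0: Δ0=010010111 Δ1=011010111 Δ2=011011111 Δ3=011111011 Δ4=111111011 | 4Δ
t=1: Δ0=111111011 Δ1=110111011 | 1Δ
t=2: Δ0=110111011 Δ1=111111011 Δ2=111110011 Δ3=111010111 Δ4=011010111 | 4Δ
t=3: Δ0=011010111 Δ1=010010111 | 1Δ
t=4: Δ0=010010111 Δ1=011010111 Δ2=011011111 Δ3=011111011 Δ4=111111011 | 4Δ
t=5: Δ0=111111011 Δ1=110111011 | 1Δ
t=6: Δ0=110111011 Δ1=111111011 Δ2=111110011 Δ3=111010111 Δ4=011010111 | 4Δ
t=7: Δ0=011010111 Δ1=010010111 | 1Δ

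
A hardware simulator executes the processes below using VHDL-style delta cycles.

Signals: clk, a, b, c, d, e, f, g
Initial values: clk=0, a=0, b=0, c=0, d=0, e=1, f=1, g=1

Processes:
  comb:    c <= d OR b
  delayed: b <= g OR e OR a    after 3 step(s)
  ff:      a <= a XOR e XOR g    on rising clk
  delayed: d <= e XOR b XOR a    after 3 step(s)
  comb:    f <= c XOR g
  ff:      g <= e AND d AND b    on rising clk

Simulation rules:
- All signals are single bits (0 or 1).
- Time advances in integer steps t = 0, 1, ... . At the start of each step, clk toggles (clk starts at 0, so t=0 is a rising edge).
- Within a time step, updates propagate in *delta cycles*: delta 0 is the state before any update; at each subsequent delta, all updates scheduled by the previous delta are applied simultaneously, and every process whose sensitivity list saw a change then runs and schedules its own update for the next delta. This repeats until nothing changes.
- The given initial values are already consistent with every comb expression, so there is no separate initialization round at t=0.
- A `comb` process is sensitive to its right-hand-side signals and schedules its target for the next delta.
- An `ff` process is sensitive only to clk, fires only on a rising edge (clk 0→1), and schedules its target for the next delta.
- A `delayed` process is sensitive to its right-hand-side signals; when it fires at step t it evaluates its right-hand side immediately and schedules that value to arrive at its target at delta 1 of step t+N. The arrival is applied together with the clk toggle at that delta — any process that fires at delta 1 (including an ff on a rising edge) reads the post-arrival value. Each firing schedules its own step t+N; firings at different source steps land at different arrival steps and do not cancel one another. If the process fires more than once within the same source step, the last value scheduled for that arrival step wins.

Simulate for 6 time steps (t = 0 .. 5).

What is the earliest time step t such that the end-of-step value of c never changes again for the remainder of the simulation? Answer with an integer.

[bits: d,f,a,b,e,clk,g,c]
t=0: Δ0=01001010 Δ1=01001110 Δ2=01001100 Δ3=00001100 | 3Δ
t=1: Δ0=00001100 Δ1=00001000 | 1Δ
t=2: Δ0=00001000 Δ1=00001100 Δ2=00101100 | 2Δ
t=3: Δ0=00101100 Δ1=00111000 Δ2=00111001 Δ3=01111001 | 3Δ
t=4: Δ0=01111001 Δ1=01111101 Δ2=01011101 | 2Δ
t=5: Δ0=01011101 Δ1=01011001 | 1Δ

3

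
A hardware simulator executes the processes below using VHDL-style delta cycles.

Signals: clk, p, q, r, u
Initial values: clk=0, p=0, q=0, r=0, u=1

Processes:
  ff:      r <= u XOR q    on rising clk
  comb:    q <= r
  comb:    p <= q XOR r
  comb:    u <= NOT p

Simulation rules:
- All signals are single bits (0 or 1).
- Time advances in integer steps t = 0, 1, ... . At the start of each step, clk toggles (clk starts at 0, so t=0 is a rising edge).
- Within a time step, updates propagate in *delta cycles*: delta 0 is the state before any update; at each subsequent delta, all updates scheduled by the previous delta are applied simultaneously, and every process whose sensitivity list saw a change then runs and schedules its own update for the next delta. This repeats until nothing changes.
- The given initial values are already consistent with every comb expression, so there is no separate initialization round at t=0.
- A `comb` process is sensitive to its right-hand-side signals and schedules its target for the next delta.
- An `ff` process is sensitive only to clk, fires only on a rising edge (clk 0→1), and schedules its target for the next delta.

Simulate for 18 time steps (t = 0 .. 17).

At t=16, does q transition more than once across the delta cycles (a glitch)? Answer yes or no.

t0.Δ0 clk=0 p=0 r=0 u=1 q=0
t0.Δ1 clk=1 p=0 r=0 u=1 q=0
t0.Δ2 clk=1 p=0 r=1 u=1 q=0
t0.Δ3 clk=1 p=1 r=1 u=1 q=1
t0.Δ4 clk=1 p=0 r=1 u=0 q=1
t0.Δ5 clk=1 p=0 r=1 u=1 q=1
t1.Δ0 clk=1 p=0 r=1 u=1 q=1
t1.Δ1 clk=0 p=0 r=1 u=1 q=1
t2.Δ0 clk=0 p=0 r=1 u=1 q=1
t2.Δ1 clk=1 p=0 r=1 u=1 q=1
t2.Δ2 clk=1 p=0 r=0 u=1 q=1
t2.Δ3 clk=1 p=1 r=0 u=1 q=0
t2.Δ4 clk=1 p=0 r=0 u=0 q=0
t2.Δ5 clk=1 p=0 r=0 u=1 q=0
t3.Δ0 clk=1 p=0 r=0 u=1 q=0
t3.Δ1 clk=0 p=0 r=0 u=1 q=0
t4.Δ0 clk=0 p=0 r=0 u=1 q=0
t4.Δ1 clk=1 p=0 r=0 u=1 q=0
t4.Δ2 clk=1 p=0 r=1 u=1 q=0
t4.Δ3 clk=1 p=1 r=1 u=1 q=1
t4.Δ4 clk=1 p=0 r=1 u=0 q=1
t4.Δ5 clk=1 p=0 r=1 u=1 q=1
t5.Δ0 clk=1 p=0 r=1 u=1 q=1
t5.Δ1 clk=0 p=0 r=1 u=1 q=1
t6.Δ0 clk=0 p=0 r=1 u=1 q=1
t6.Δ1 clk=1 p=0 r=1 u=1 q=1
t6.Δ2 clk=1 p=0 r=0 u=1 q=1
t6.Δ3 clk=1 p=1 r=0 u=1 q=0
t6.Δ4 clk=1 p=0 r=0 u=0 q=0
t6.Δ5 clk=1 p=0 r=0 u=1 q=0
t7.Δ0 clk=1 p=0 r=0 u=1 q=0
t7.Δ1 clk=0 p=0 r=0 u=1 q=0
t8.Δ0 clk=0 p=0 r=0 u=1 q=0
t8.Δ1 clk=1 p=0 r=0 u=1 q=0
t8.Δ2 clk=1 p=0 r=1 u=1 q=0
t8.Δ3 clk=1 p=1 r=1 u=1 q=1
t8.Δ4 clk=1 p=0 r=1 u=0 q=1
t8.Δ5 clk=1 p=0 r=1 u=1 q=1
t9.Δ0 clk=1 p=0 r=1 u=1 q=1
t9.Δ1 clk=0 p=0 r=1 u=1 q=1
t10.Δ0 clk=0 p=0 r=1 u=1 q=1
t10.Δ1 clk=1 p=0 r=1 u=1 q=1
t10.Δ2 clk=1 p=0 r=0 u=1 q=1
t10.Δ3 clk=1 p=1 r=0 u=1 q=0
t10.Δ4 clk=1 p=0 r=0 u=0 q=0
t10.Δ5 clk=1 p=0 r=0 u=1 q=0
t11.Δ0 clk=1 p=0 r=0 u=1 q=0
t11.Δ1 clk=0 p=0 r=0 u=1 q=0
t12.Δ0 clk=0 p=0 r=0 u=1 q=0
t12.Δ1 clk=1 p=0 r=0 u=1 q=0
t12.Δ2 clk=1 p=0 r=1 u=1 q=0
t12.Δ3 clk=1 p=1 r=1 u=1 q=1
t12.Δ4 clk=1 p=0 r=1 u=0 q=1
t12.Δ5 clk=1 p=0 r=1 u=1 q=1
t13.Δ0 clk=1 p=0 r=1 u=1 q=1
t13.Δ1 clk=0 p=0 r=1 u=1 q=1
t14.Δ0 clk=0 p=0 r=1 u=1 q=1
t14.Δ1 clk=1 p=0 r=1 u=1 q=1
t14.Δ2 clk=1 p=0 r=0 u=1 q=1
t14.Δ3 clk=1 p=1 r=0 u=1 q=0
t14.Δ4 clk=1 p=0 r=0 u=0 q=0
t14.Δ5 clk=1 p=0 r=0 u=1 q=0
t15.Δ0 clk=1 p=0 r=0 u=1 q=0
t15.Δ1 clk=0 p=0 r=0 u=1 q=0
t16.Δ0 clk=0 p=0 r=0 u=1 q=0
t16.Δ1 clk=1 p=0 r=0 u=1 q=0
t16.Δ2 clk=1 p=0 r=1 u=1 q=0
t16.Δ3 clk=1 p=1 r=1 u=1 q=1
t16.Δ4 clk=1 p=0 r=1 u=0 q=1
t16.Δ5 clk=1 p=0 r=1 u=1 q=1
t17.Δ0 clk=1 p=0 r=1 u=1 q=1
t17.Δ1 clk=0 p=0 r=1 u=1 q=1

no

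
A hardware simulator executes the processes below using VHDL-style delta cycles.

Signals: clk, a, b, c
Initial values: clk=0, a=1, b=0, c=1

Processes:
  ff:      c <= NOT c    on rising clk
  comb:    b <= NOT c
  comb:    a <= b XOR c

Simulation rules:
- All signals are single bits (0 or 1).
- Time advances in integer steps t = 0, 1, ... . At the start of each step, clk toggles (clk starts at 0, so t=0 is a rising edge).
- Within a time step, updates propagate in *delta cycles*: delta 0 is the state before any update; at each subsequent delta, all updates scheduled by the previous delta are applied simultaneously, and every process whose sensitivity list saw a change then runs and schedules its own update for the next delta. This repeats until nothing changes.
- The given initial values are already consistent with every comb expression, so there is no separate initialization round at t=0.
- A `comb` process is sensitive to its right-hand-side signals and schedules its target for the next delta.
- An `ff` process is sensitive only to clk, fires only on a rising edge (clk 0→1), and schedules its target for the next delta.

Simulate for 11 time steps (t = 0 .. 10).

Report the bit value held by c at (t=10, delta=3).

t0.Δ0 a=1 b=0 clk=0 c=1
t0.Δ1 a=1 b=0 clk=1 c=1
t0.Δ2 a=1 b=0 clk=1 c=0
t0.Δ3 a=0 b=1 clk=1 c=0
t0.Δ4 a=1 b=1 clk=1 c=0
t1.Δ0 a=1 b=1 clk=1 c=0
t1.Δ1 a=1 b=1 clk=0 c=0
t2.Δ0 a=1 b=1 clk=0 c=0
t2.Δ1 a=1 b=1 clk=1 c=0
t2.Δ2 a=1 b=1 clk=1 c=1
t2.Δ3 a=0 b=0 clk=1 c=1
t2.Δ4 a=1 b=0 clk=1 c=1
t3.Δ0 a=1 b=0 clk=1 c=1
t3.Δ1 a=1 b=0 clk=0 c=1
t4.Δ0 a=1 b=0 clk=0 c=1
t4.Δ1 a=1 b=0 clk=1 c=1
t4.Δ2 a=1 b=0 clk=1 c=0
t4.Δ3 a=0 b=1 clk=1 c=0
t4.Δ4 a=1 b=1 clk=1 c=0
t5.Δ0 a=1 b=1 clk=1 c=0
t5.Δ1 a=1 b=1 clk=0 c=0
t6.Δ0 a=1 b=1 clk=0 c=0
t6.Δ1 a=1 b=1 clk=1 c=0
t6.Δ2 a=1 b=1 clk=1 c=1
t6.Δ3 a=0 b=0 clk=1 c=1
t6.Δ4 a=1 b=0 clk=1 c=1
t7.Δ0 a=1 b=0 clk=1 c=1
t7.Δ1 a=1 b=0 clk=0 c=1
t8.Δ0 a=1 b=0 clk=0 c=1
t8.Δ1 a=1 b=0 clk=1 c=1
t8.Δ2 a=1 b=0 clk=1 c=0
t8.Δ3 a=0 b=1 clk=1 c=0
t8.Δ4 a=1 b=1 clk=1 c=0
t9.Δ0 a=1 b=1 clk=1 c=0
t9.Δ1 a=1 b=1 clk=0 c=0
t10.Δ0 a=1 b=1 clk=0 c=0
t10.Δ1 a=1 b=1 clk=1 c=0
t10.Δ2 a=1 b=1 clk=1 c=1
t10.Δ3 a=0 b=0 clk=1 c=1
t10.Δ4 a=1 b=0 clk=1 c=1

1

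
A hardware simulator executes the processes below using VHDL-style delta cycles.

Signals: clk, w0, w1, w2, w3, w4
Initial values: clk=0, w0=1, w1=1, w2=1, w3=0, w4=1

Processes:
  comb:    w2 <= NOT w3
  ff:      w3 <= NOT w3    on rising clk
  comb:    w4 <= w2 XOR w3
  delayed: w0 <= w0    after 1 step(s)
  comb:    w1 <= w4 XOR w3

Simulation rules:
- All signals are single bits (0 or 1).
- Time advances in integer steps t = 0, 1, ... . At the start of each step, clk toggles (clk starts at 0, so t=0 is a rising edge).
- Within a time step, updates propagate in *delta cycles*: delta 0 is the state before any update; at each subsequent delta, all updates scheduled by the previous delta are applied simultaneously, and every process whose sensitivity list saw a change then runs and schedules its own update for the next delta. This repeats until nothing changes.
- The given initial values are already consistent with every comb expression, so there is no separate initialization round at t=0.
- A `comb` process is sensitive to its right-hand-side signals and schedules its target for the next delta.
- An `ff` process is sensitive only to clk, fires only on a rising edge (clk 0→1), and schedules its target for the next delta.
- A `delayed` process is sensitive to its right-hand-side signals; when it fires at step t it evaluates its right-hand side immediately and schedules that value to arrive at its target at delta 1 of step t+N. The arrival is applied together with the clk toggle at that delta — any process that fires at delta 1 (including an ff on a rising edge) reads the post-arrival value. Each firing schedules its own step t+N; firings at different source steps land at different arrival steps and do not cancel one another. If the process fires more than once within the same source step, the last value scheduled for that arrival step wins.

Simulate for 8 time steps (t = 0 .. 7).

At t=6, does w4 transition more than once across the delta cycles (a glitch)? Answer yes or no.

yes

[bits: w2,w4,w0,w3,clk,w1]
t=0: Δ0=111001 Δ1=111011 Δ2=111111 Δ3=001110 Δ4=011111 Δ5=011110 | 5Δ
t=1: Δ0=011110 Δ1=011100 | 1Δ
t=2: Δ0=011100 Δ1=011110 Δ2=011010 Δ3=101011 Δ4=111010 Δ5=111011 | 5Δ
t=3: Δ0=111011 Δ1=111001 | 1Δ
t=4: Δ0=111001 Δ1=111011 Δ2=111111 Δ3=001110 Δ4=011111 Δ5=011110 | 5Δ
t=5: Δ0=011110 Δ1=011100 | 1Δ
t=6: Δ0=011100 Δ1=011110 Δ2=011010 Δ3=101011 Δ4=111010 Δ5=111011 | 5Δ
t=7: Δ0=111011 Δ1=111001 | 1Δ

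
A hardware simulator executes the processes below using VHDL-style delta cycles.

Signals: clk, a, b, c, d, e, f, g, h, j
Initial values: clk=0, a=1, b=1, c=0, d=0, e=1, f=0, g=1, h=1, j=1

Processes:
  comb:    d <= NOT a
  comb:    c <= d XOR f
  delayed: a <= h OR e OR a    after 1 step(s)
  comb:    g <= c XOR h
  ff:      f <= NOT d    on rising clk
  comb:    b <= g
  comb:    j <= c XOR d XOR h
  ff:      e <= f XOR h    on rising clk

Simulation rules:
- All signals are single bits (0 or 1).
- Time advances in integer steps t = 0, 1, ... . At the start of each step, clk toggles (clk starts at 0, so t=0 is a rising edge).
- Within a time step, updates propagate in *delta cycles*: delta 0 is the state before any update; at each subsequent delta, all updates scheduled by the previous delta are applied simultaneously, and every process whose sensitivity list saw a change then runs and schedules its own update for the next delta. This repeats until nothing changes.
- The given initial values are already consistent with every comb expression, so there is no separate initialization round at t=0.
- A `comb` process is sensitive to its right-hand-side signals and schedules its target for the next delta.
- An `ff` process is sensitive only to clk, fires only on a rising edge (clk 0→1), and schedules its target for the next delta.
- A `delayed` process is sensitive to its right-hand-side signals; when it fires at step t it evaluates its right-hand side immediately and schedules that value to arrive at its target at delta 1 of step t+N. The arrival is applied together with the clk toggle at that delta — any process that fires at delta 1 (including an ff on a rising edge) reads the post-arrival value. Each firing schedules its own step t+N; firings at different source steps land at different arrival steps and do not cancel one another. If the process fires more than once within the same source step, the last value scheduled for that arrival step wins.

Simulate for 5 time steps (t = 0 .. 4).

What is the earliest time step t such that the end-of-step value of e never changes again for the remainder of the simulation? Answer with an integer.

2

[bits: b,h,a,c,g,f,e,clk,d,j]
t=0: Δ0=1110101001 Δ1=1110101101 Δ2=1110111101 Δ3=1111111101 Δ4=1111011100 Δ5=0111011100 | 5Δ
t=1: Δ0=0111011100 Δ1=0111011000 | 1Δ
t=2: Δ0=0111011000 Δ1=0111011100 Δ2=0111010100 | 2Δ
t=3: Δ0=0111010100 Δ1=0111010000 | 1Δ
t=4: Δ0=0111010000 Δ1=0111010100 | 1Δ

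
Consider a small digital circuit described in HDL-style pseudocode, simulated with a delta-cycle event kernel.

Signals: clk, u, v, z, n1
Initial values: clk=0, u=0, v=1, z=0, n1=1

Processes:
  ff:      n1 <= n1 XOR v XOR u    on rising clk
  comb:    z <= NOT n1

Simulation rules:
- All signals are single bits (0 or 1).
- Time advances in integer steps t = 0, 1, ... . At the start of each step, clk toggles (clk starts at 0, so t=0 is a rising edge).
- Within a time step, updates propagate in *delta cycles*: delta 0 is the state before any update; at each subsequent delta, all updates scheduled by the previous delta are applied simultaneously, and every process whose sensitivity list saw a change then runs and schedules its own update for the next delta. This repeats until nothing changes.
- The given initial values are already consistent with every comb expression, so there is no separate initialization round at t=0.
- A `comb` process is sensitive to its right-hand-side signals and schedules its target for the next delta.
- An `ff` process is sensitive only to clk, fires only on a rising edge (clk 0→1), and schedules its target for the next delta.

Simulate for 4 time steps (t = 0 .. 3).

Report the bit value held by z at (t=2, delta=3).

0

[bits: n1,u,z,v,clk]
t=0: Δ0=10010 Δ1=10011 Δ2=00011 Δ3=00111 | 3Δ
t=1: Δ0=00111 Δ1=00110 | 1Δ
t=2: Δ0=00110 Δ1=00111 Δ2=10111 Δ3=10011 | 3Δ
t=3: Δ0=10011 Δ1=10010 | 1Δ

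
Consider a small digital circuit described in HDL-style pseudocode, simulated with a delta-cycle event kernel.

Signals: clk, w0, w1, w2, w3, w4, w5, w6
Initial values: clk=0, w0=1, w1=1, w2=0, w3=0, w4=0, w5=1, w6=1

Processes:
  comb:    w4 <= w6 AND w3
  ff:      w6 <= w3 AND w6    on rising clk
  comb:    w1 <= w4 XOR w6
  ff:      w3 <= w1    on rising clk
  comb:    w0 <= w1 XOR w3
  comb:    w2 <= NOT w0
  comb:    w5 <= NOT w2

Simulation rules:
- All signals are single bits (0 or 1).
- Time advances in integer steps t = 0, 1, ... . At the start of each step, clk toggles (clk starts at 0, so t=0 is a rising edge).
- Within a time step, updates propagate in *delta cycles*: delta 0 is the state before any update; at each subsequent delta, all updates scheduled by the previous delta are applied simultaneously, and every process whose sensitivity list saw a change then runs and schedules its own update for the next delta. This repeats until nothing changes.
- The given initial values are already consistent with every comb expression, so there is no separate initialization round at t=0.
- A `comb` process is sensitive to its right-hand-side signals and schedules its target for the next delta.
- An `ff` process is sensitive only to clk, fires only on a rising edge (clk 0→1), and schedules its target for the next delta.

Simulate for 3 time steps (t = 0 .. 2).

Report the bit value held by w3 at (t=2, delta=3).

0

t=0 Δ0: w2=0 w5=1 w4=0 clk=0 w0=1 w1=1 w6=1 w3=0
  Δ1: clk:0→1
  Δ2: w6:1→0, w3:0→1
  Δ3: w0:1→0, w1:1→0
  Δ4: w2:0→1, w0:0→1
  Δ5: w2:1→0, w5:1→0
  Δ6: w5:0→1
  (6Δ to stable)
t=1 Δ0: w2=0 w5=1 w4=0 clk=1 w0=1 w1=0 w6=0 w3=1
  Δ1: clk:1→0
  (1Δ to stable)
t=2 Δ0: w2=0 w5=1 w4=0 clk=0 w0=1 w1=0 w6=0 w3=1
  Δ1: clk:0→1
  Δ2: w3:1→0
  Δ3: w0:1→0
  Δ4: w2:0→1
  Δ5: w5:1→0
  (5Δ to stable)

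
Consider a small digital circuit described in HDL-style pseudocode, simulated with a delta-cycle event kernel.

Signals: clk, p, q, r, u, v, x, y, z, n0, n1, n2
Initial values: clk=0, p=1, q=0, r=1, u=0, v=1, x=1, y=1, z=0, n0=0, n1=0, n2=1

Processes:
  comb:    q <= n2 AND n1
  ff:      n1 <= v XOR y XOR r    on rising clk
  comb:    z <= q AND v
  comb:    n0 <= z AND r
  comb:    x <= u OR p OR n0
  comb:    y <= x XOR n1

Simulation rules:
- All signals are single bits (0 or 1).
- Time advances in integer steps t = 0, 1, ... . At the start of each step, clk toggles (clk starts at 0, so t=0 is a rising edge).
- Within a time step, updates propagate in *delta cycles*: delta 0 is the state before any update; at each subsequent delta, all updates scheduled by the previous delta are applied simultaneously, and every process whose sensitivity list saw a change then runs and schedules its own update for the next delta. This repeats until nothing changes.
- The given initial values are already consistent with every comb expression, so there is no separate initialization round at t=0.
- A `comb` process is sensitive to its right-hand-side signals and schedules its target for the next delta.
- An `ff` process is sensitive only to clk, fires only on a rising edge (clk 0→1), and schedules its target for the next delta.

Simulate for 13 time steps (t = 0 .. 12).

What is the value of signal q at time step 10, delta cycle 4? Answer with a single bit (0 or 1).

[bits: y,p,n0,z,v,n2,n1,q,r,x,clk,u]
t=0: Δ0=110011001100 Δ1=110011001110 Δ2=110011101110 Δ3=010011111110 Δ4=010111111110 Δ5=011111111110 | 5Δ
t=1: Δ0=011111111110 Δ1=011111111100 | 1Δ
t=2: Δ0=011111111100 Δ1=011111111110 Δ2=011111011110 Δ3=111111001110 Δ4=111011001110 Δ5=110011001110 | 5Δ
t=3: Δ0=110011001110 Δ1=110011001100 | 1Δ
t=4: Δ0=110011001100 Δ1=110011001110 Δ2=110011101110 Δ3=010011111110 Δ4=010111111110 Δ5=011111111110 | 5Δ
t=5: Δ0=011111111110 Δ1=011111111100 | 1Δ
t=6: Δ0=011111111100 Δ1=011111111110 Δ2=011111011110 Δ3=111111001110 Δ4=111011001110 Δ5=110011001110 | 5Δ
t=7: Δ0=110011001110 Δ1=110011001100 | 1Δ
t=8: Δ0=110011001100 Δ1=110011001110 Δ2=110011101110 Δ3=010011111110 Δ4=010111111110 Δ5=011111111110 | 5Δ
t=9: Δ0=011111111110 Δ1=011111111100 | 1Δ
t=10: Δ0=011111111100 Δ1=011111111110 Δ2=011111011110 Δ3=111111001110 Δ4=111011001110 Δ5=110011001110 | 5Δ
t=11: Δ0=110011001110 Δ1=110011001100 | 1Δ
t=12: Δ0=110011001100 Δ1=110011001110 Δ2=110011101110 Δ3=010011111110 Δ4=010111111110 Δ5=011111111110 | 5Δ

0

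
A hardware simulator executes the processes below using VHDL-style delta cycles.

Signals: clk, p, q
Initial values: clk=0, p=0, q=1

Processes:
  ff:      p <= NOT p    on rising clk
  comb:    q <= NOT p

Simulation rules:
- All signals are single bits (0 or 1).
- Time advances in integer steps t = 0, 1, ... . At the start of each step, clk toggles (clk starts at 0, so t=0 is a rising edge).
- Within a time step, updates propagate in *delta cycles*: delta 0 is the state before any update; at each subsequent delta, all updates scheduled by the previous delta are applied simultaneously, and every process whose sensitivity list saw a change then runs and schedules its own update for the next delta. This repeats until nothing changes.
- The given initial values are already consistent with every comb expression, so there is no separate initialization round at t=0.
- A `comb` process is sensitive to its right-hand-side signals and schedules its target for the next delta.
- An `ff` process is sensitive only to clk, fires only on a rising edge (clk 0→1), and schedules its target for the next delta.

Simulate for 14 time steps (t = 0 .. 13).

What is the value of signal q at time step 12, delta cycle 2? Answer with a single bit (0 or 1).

t=0 Δ0: q=1 p=0 clk=0
  Δ1: clk:0→1
  Δ2: p:0→1
  Δ3: q:1→0
  (3Δ to stable)
t=1 Δ0: q=0 p=1 clk=1
  Δ1: clk:1→0
  (1Δ to stable)
t=2 Δ0: q=0 p=1 clk=0
  Δ1: clk:0→1
  Δ2: p:1→0
  Δ3: q:0→1
  (3Δ to stable)
t=3 Δ0: q=1 p=0 clk=1
  Δ1: clk:1→0
  (1Δ to stable)
t=4 Δ0: q=1 p=0 clk=0
  Δ1: clk:0→1
  Δ2: p:0→1
  Δ3: q:1→0
  (3Δ to stable)
t=5 Δ0: q=0 p=1 clk=1
  Δ1: clk:1→0
  (1Δ to stable)
t=6 Δ0: q=0 p=1 clk=0
  Δ1: clk:0→1
  Δ2: p:1→0
  Δ3: q:0→1
  (3Δ to stable)
t=7 Δ0: q=1 p=0 clk=1
  Δ1: clk:1→0
  (1Δ to stable)
t=8 Δ0: q=1 p=0 clk=0
  Δ1: clk:0→1
  Δ2: p:0→1
  Δ3: q:1→0
  (3Δ to stable)
t=9 Δ0: q=0 p=1 clk=1
  Δ1: clk:1→0
  (1Δ to stable)
t=10 Δ0: q=0 p=1 clk=0
  Δ1: clk:0→1
  Δ2: p:1→0
  Δ3: q:0→1
  (3Δ to stable)
t=11 Δ0: q=1 p=0 clk=1
  Δ1: clk:1→0
  (1Δ to stable)
t=12 Δ0: q=1 p=0 clk=0
  Δ1: clk:0→1
  Δ2: p:0→1
  Δ3: q:1→0
  (3Δ to stable)
t=13 Δ0: q=0 p=1 clk=1
  Δ1: clk:1→0
  (1Δ to stable)

1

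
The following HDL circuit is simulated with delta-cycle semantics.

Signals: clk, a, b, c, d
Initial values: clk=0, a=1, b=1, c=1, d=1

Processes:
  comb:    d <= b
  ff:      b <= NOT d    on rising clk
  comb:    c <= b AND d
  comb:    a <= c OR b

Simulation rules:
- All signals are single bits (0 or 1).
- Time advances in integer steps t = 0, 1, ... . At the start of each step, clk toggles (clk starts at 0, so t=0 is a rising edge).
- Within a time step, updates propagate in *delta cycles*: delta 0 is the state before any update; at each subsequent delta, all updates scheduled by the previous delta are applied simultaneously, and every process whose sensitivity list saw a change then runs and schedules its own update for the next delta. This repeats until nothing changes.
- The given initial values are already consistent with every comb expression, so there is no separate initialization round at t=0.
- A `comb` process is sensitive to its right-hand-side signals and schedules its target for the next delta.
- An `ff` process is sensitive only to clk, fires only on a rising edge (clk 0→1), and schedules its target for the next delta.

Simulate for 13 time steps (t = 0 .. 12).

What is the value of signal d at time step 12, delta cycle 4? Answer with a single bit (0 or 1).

t=0 Δ0: c=1 b=1 d=1 a=1 clk=0
  Δ1: clk:0→1
  Δ2: b:1→0
  Δ3: c:1→0, d:1→0
  Δ4: a:1→0
  (4Δ to stable)
t=1 Δ0: c=0 b=0 d=0 a=0 clk=1
  Δ1: clk:1→0
  (1Δ to stable)
t=2 Δ0: c=0 b=0 d=0 a=0 clk=0
  Δ1: clk:0→1
  Δ2: b:0→1
  Δ3: d:0→1, a:0→1
  Δ4: c:0→1
  (4Δ to stable)
t=3 Δ0: c=1 b=1 d=1 a=1 clk=1
  Δ1: clk:1→0
  (1Δ to stable)
t=4 Δ0: c=1 b=1 d=1 a=1 clk=0
  Δ1: clk:0→1
  Δ2: b:1→0
  Δ3: c:1→0, d:1→0
  Δ4: a:1→0
  (4Δ to stable)
t=5 Δ0: c=0 b=0 d=0 a=0 clk=1
  Δ1: clk:1→0
  (1Δ to stable)
t=6 Δ0: c=0 b=0 d=0 a=0 clk=0
  Δ1: clk:0→1
  Δ2: b:0→1
  Δ3: d:0→1, a:0→1
  Δ4: c:0→1
  (4Δ to stable)
t=7 Δ0: c=1 b=1 d=1 a=1 clk=1
  Δ1: clk:1→0
  (1Δ to stable)
t=8 Δ0: c=1 b=1 d=1 a=1 clk=0
  Δ1: clk:0→1
  Δ2: b:1→0
  Δ3: c:1→0, d:1→0
  Δ4: a:1→0
  (4Δ to stable)
t=9 Δ0: c=0 b=0 d=0 a=0 clk=1
  Δ1: clk:1→0
  (1Δ to stable)
t=10 Δ0: c=0 b=0 d=0 a=0 clk=0
  Δ1: clk:0→1
  Δ2: b:0→1
  Δ3: d:0→1, a:0→1
  Δ4: c:0→1
  (4Δ to stable)
t=11 Δ0: c=1 b=1 d=1 a=1 clk=1
  Δ1: clk:1→0
  (1Δ to stable)
t=12 Δ0: c=1 b=1 d=1 a=1 clk=0
  Δ1: clk:0→1
  Δ2: b:1→0
  Δ3: c:1→0, d:1→0
  Δ4: a:1→0
  (4Δ to stable)

0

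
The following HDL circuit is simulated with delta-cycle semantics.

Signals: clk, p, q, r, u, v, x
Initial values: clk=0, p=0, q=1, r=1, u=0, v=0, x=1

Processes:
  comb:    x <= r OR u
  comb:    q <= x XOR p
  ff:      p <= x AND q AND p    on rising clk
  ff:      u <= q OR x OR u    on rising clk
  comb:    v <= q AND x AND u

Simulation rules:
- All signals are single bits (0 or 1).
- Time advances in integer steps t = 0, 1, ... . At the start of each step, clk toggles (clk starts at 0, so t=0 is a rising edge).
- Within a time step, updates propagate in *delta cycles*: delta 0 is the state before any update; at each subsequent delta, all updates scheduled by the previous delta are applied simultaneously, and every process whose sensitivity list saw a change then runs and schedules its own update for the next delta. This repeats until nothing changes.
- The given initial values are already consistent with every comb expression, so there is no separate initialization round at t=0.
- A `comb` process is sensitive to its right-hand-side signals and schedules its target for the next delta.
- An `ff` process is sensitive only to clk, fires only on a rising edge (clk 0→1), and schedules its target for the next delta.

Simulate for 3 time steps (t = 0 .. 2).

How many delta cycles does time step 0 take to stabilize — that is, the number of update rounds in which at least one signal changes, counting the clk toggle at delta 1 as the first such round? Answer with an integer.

3

[bits: q,v,x,u,clk,r,p]
t=0: Δ0=1010010 Δ1=1010110 Δ2=1011110 Δ3=1111110 | 3Δ
t=1: Δ0=1111110 Δ1=1111010 | 1Δ
t=2: Δ0=1111010 Δ1=1111110 | 1Δ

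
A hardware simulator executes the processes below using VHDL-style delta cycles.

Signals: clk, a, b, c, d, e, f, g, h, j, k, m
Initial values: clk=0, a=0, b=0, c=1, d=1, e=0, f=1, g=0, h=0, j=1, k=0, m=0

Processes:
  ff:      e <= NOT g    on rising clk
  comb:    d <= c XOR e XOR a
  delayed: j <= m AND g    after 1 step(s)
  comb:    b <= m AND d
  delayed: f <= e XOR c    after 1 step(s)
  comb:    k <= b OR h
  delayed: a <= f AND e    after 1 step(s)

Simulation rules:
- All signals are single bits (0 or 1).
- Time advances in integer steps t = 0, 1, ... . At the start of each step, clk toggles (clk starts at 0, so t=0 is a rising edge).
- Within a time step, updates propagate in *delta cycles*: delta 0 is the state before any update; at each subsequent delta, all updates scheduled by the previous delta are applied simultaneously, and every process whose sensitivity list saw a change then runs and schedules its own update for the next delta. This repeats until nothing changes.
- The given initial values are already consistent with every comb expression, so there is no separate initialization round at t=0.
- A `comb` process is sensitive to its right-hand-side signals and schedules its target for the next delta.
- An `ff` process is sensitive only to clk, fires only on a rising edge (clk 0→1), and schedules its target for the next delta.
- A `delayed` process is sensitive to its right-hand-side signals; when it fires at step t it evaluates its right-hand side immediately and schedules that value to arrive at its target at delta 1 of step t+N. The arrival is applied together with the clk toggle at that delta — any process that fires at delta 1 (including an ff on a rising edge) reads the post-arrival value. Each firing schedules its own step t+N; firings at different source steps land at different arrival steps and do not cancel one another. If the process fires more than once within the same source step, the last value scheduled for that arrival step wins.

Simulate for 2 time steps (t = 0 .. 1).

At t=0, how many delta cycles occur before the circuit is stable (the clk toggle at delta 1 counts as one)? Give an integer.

3

t0.Δ0 e=0 b=0 h=0 c=1 j=1 g=0 m=0 d=1 clk=0 f=1 k=0 a=0
t0.Δ1 e=0 b=0 h=0 c=1 j=1 g=0 m=0 d=1 clk=1 f=1 k=0 a=0
t0.Δ2 e=1 b=0 h=0 c=1 j=1 g=0 m=0 d=1 clk=1 f=1 k=0 a=0
t0.Δ3 e=1 b=0 h=0 c=1 j=1 g=0 m=0 d=0 clk=1 f=1 k=0 a=0
t1.Δ0 e=1 b=0 h=0 c=1 j=1 g=0 m=0 d=0 clk=1 f=1 k=0 a=0
t1.Δ1 e=1 b=0 h=0 c=1 j=1 g=0 m=0 d=0 clk=0 f=0 k=0 a=1
t1.Δ2 e=1 b=0 h=0 c=1 j=1 g=0 m=0 d=1 clk=0 f=0 k=0 a=1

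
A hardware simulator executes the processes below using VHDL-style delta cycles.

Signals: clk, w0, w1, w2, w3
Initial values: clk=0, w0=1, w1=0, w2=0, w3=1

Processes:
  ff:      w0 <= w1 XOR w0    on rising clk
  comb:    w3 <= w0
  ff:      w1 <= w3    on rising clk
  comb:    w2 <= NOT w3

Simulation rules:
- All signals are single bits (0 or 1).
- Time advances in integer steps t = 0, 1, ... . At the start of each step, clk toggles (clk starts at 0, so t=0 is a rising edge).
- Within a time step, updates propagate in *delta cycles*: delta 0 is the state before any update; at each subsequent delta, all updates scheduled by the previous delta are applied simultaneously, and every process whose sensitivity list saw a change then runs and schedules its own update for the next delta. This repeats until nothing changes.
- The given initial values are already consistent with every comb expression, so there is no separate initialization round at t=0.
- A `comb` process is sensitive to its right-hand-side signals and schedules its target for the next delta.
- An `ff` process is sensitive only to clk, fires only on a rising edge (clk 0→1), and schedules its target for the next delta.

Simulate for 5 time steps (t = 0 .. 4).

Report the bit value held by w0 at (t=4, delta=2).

1

t0.Δ0 w1=0 w2=0 clk=0 w0=1 w3=1
t0.Δ1 w1=0 w2=0 clk=1 w0=1 w3=1
t0.Δ2 w1=1 w2=0 clk=1 w0=1 w3=1
t1.Δ0 w1=1 w2=0 clk=1 w0=1 w3=1
t1.Δ1 w1=1 w2=0 clk=0 w0=1 w3=1
t2.Δ0 w1=1 w2=0 clk=0 w0=1 w3=1
t2.Δ1 w1=1 w2=0 clk=1 w0=1 w3=1
t2.Δ2 w1=1 w2=0 clk=1 w0=0 w3=1
t2.Δ3 w1=1 w2=0 clk=1 w0=0 w3=0
t2.Δ4 w1=1 w2=1 clk=1 w0=0 w3=0
t3.Δ0 w1=1 w2=1 clk=1 w0=0 w3=0
t3.Δ1 w1=1 w2=1 clk=0 w0=0 w3=0
t4.Δ0 w1=1 w2=1 clk=0 w0=0 w3=0
t4.Δ1 w1=1 w2=1 clk=1 w0=0 w3=0
t4.Δ2 w1=0 w2=1 clk=1 w0=1 w3=0
t4.Δ3 w1=0 w2=1 clk=1 w0=1 w3=1
t4.Δ4 w1=0 w2=0 clk=1 w0=1 w3=1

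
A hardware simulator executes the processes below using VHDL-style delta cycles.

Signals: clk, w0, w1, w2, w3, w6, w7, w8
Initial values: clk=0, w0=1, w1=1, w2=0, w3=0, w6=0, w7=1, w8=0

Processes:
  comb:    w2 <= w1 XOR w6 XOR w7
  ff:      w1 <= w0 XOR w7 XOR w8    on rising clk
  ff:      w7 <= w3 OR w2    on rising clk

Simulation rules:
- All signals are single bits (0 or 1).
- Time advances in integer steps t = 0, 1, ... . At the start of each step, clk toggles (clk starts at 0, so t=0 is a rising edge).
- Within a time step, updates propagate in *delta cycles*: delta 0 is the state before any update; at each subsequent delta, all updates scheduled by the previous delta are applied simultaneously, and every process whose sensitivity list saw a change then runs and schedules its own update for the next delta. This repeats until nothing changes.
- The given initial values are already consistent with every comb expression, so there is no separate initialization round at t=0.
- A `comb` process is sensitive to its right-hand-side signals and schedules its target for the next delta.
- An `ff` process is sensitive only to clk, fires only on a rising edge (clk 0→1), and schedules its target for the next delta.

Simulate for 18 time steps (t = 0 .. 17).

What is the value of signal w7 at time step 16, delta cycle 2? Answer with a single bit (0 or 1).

1

[bits: w1,w3,w2,w7,w8,clk,w6,w0]
t=0: Δ0=10010001 Δ1=10010101 Δ2=00000101 | 2Δ
t=1: Δ0=00000101 Δ1=00000001 | 1Δ
t=2: Δ0=00000001 Δ1=00000101 Δ2=10000101 Δ3=10100101 | 3Δ
t=3: Δ0=10100101 Δ1=10100001 | 1Δ
t=4: Δ0=10100001 Δ1=10100101 Δ2=10110101 Δ3=10010101 | 3Δ
t=5: Δ0=10010101 Δ1=10010001 | 1Δ
t=6: Δ0=10010001 Δ1=10010101 Δ2=00000101 | 2Δ
t=7: Δ0=00000101 Δ1=00000001 | 1Δ
t=8: Δ0=00000001 Δ1=00000101 Δ2=10000101 Δ3=10100101 | 3Δ
t=9: Δ0=10100101 Δ1=10100001 | 1Δ
t=10: Δ0=10100001 Δ1=10100101 Δ2=10110101 Δ3=10010101 | 3Δ
t=11: Δ0=10010101 Δ1=10010001 | 1Δ
t=12: Δ0=10010001 Δ1=10010101 Δ2=00000101 | 2Δ
t=13: Δ0=00000101 Δ1=00000001 | 1Δ
t=14: Δ0=00000001 Δ1=00000101 Δ2=10000101 Δ3=10100101 | 3Δ
t=15: Δ0=10100101 Δ1=10100001 | 1Δ
t=16: Δ0=10100001 Δ1=10100101 Δ2=10110101 Δ3=10010101 | 3Δ
t=17: Δ0=10010101 Δ1=10010001 | 1Δ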